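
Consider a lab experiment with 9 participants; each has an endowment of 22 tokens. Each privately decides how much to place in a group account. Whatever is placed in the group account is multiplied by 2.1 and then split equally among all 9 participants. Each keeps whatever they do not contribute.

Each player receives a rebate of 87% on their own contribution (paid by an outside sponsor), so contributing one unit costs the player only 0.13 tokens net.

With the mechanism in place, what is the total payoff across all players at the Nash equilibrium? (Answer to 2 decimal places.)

Under the mechanism each unit contributed yields (2.1/9) / 0.13 = 1.7949 back to its contributor per unit of net cost, which exceeds 1, making full contribution the dominant choice for everyone.
At the Nash equilibrium everyone contributes 22. Group total payoff = 9 × (22 × 0.87 + 2.1 × 22) = 588.06.

588.06 tokens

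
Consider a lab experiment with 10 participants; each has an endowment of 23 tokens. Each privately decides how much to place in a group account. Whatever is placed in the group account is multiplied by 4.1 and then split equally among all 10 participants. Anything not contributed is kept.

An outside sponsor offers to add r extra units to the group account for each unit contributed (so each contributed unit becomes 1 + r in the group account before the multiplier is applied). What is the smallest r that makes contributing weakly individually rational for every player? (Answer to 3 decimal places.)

With matching at rate r, one contributed unit becomes (1 + r) in the group account and returns 4.1 × (1 + r) / 10 to the contributor.
Setting this equal to 1: 1 + r = 10/4.1 = 2.4390.
So the minimum matching rate is r = 2.4390 − 1 = 1.439.

1.439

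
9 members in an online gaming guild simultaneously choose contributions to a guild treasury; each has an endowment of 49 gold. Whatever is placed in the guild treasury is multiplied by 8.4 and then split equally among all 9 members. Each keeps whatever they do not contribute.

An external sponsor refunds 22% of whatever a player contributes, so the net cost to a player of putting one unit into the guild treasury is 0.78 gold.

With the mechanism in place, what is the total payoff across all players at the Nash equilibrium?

With the mechanism, a contributed unit returns (8.4/9) / 0.78 = 1.1966 per unit of net cost to the contributor — now above 1 — so contributing fully is weakly dominant for every player.
So the Nash equilibrium is full contribution by all 9; the group earns 9 × (49 × 0.22 + 8.4 × 49) = 3801.42.

3801.42 gold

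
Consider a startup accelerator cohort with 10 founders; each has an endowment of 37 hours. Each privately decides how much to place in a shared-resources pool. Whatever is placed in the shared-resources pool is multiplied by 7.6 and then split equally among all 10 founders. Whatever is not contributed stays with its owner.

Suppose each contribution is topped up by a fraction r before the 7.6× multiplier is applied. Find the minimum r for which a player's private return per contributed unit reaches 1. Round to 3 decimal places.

With matching at rate r, one contributed unit becomes (1 + r) in the shared-resources pool and returns 7.6 × (1 + r) / 10 to the contributor.
Setting this equal to 1: 1 + r = 10/7.6 = 1.3158.
So the minimum matching rate is r = 1.3158 − 1 = 0.316.

0.316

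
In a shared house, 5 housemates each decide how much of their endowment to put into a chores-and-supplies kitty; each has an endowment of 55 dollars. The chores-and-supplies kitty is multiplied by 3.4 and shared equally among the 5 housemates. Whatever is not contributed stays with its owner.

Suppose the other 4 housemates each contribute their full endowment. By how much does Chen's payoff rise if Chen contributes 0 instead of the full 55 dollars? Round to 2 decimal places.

17.60 dollars

Switching from a contribution of 55 to 0 lets Chen keep an extra 55 dollars, but lowers the chores-and-supplies kitty by 55, which costs Chen their own share of that drop: 3.4/5 × 55 = 37.40.
Net gain = 55 − 37.40 = 17.60. The private return per contributed unit (0.6800) is below 1, so free-riding is indeed the best response regardless of what the others do.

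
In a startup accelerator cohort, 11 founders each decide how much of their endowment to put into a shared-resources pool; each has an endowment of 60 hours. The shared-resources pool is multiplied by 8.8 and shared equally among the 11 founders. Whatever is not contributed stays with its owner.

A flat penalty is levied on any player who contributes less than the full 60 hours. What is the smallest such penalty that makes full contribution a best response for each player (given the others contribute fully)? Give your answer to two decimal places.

12.00 hours

Given the others contribute fully, the best deviation is to contribute 0 (any partial contribution still incurs the fine and gives up units whose private return 0.8000 is below 1).
Deviating from 60 to 0 saves 60 hours but forfeits the deviator's share of the drop in the shared-resources pool: 8.8/11 × 60 = 48.00.
So the deviation gain is 60 − 48.00 = 12.00, and the fine must be at least 12.00 hours to wipe it out.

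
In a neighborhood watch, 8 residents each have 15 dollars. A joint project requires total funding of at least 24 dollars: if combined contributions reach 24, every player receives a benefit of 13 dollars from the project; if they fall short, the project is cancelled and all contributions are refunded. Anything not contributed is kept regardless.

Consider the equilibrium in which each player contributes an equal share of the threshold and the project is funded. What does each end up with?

25 dollars

Equal share of the threshold: 24/8 = 3.
At this profile no one gains by cutting their contribution: any cut drops the total below 24, the project is cancelled, contributions are refunded, and the deviator ends with 15, which is less than 15 − 3 + 13 = 25. Contributing more than 3 just wastes the excess. So contributing exactly 3 is a best response.
Each player's payoff: 15 − 3 + 13 = 25.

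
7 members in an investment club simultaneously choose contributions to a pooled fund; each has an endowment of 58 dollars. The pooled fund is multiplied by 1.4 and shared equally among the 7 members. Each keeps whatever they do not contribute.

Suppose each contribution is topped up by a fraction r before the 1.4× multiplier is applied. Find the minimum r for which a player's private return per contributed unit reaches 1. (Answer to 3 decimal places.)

4.000

With matching at rate r, one contributed unit becomes (1 + r) in the pooled fund and returns 1.4 × (1 + r) / 7 to the contributor.
Setting this equal to 1: 1 + r = 7/1.4 = 5.0000.
So the minimum matching rate is r = 5.0000 − 1 = 4.000.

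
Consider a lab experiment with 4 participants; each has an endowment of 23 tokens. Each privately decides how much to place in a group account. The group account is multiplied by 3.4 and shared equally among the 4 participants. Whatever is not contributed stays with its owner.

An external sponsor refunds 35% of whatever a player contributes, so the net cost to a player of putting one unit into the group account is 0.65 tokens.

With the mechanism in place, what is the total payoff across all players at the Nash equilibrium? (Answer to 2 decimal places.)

The effective private return per unit is now (3.4/4) / 0.65 = 1.3077 > 1, so every player's dominant strategy flips to full contribution.
So the Nash equilibrium is full contribution by all 4; the group earns 4 × (23 × 0.35 + 3.4 × 23) = 345.00.

345.00 tokens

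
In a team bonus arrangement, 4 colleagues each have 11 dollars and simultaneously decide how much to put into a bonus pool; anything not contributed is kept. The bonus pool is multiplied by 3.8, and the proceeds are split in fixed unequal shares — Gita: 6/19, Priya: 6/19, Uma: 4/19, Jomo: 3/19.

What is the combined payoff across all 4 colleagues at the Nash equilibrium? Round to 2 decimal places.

105.60 dollars

Each unit j contributes comes back to j as 3.8 × (j's share), so j prefers to contribute only if that share exceeds 1/3.8 = 0.2632; otherwise keeping the unit dominates.
Gita and Priya clear that bar, contributing 11 each; the remaining 2 contribute 0. Total contributed: 22.
The bonus pool pays out 3.8 × 22 = 83.60 in total (split across the unequal shares, but the aggregate is all that matters for the group sum).
The 2 free-riders keep 11 each, adding 22. Group total = 22 + 83.60 = 105.60.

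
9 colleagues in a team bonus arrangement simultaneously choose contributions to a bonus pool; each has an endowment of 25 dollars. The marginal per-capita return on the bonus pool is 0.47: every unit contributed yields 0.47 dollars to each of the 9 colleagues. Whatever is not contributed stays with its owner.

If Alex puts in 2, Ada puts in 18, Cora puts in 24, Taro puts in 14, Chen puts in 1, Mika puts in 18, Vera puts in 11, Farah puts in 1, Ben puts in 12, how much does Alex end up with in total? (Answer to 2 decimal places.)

Total contributed: 2 + 18 + 24 + 14 + 1 + 18 + 11 + 1 + 12 = 101.
Each receives 0.47 × 101 = 47.47 from the bonus pool.
Alex keeps 25 − 2 = 23, so Alex's payoff is 23 + 47.47 = 70.47.

70.47 dollars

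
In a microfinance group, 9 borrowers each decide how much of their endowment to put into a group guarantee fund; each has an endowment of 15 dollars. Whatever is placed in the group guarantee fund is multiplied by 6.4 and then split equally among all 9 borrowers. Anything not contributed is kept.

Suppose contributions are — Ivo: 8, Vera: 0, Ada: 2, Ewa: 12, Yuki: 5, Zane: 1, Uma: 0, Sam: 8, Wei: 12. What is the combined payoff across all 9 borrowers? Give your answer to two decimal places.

Total contributed: 8 + 0 + 2 + 12 + 5 + 1 + 0 + 8 + 12 = 48; total kept: 9 × 15 − 48 = 87.
The group guarantee fund pays out 6.4 × 48 = 307.20 in aggregate.
Group total = 87 + 307.20 = 394.20.

394.20 dollars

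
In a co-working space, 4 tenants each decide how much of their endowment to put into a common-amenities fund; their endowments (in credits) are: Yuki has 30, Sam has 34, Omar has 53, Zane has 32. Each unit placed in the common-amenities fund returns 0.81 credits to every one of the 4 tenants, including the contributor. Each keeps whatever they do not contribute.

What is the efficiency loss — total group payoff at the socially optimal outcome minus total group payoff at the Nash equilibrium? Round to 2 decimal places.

333.76 credits

The private return per contributed unit is 0.81 < 1 for everyone, so the Nash equilibrium is zero contribution and the group total is Σ E_j = 30 + 34 + 53 + 32 = 149.
Each contributed unit returns 3.240 to the group, so the social optimum is full contribution by everyone: group total = 3.240 × 149 = 482.76.
Efficiency loss = (3.240 − 1) × 149 = 333.76.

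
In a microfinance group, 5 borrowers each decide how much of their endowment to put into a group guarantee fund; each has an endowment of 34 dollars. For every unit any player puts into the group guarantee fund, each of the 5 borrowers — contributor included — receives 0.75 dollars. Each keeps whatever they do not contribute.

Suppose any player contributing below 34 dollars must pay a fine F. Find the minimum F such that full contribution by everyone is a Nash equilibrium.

Given the others contribute fully, the best deviation is to contribute 0 (any partial contribution still incurs the fine and gives up units whose private return 0.75 is below 1).
Deviating from 34 to 0 saves 34 dollars but forfeits the deviator's share of the drop in the group guarantee fund: 0.75 × 34 = 25.50.
So the deviation gain is 34 − 25.50 = 8.50, and the fine must be at least 8.50 dollars to wipe it out.

8.50 dollars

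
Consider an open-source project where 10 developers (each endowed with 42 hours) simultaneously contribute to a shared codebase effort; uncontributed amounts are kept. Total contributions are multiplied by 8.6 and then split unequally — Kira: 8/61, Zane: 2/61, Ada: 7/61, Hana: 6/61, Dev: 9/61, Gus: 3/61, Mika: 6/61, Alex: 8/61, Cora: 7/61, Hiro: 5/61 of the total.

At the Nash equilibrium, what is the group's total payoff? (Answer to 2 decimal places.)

1377.60 hours

Each unit j contributes comes back to j as 8.6 × (j's share), so j prefers to contribute only if that share exceeds 1/8.6 = 0.1163; otherwise keeping the unit dominates.
Kira, Dev and Alex are above the threshold, contributing 42 each; the remaining 7 contribute 0. Total contributed: 126.
The shared codebase effort pays out 8.6 × 126 = 1083.60 in total (split across the unequal shares, but the aggregate is all that matters for the group sum).
The 7 free-riders keep 42 each, adding 294. Group total = 294 + 1083.60 = 1377.60.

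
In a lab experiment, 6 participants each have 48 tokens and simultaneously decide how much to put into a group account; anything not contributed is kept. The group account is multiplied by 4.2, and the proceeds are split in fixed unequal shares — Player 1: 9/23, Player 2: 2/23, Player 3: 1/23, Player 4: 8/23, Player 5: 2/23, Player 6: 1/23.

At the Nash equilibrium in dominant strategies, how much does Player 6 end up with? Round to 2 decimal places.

65.53 tokens

Each unit j contributes comes back to j as 4.2 × (j's share), so j prefers to contribute only if that share exceeds 1/4.2 = 0.2381; otherwise keeping the unit dominates.
The shares above 0.2381 belong to Player 1 and Player 4, contributing 48 each; the remaining 4 contribute 0. Total contributed: 96.
Player 6 keeps 48 and receives 4.2 × 96 × 1/23 = 17.53 from the group account, for a payoff of 65.53.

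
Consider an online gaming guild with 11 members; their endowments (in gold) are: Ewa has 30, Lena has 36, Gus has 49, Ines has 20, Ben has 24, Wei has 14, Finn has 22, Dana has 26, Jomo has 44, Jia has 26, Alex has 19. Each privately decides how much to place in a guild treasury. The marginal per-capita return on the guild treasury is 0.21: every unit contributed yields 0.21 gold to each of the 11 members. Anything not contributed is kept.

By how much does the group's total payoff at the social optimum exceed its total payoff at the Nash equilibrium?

The private return per contributed unit is 0.21 < 1 for everyone, so the Nash equilibrium is zero contribution and the group total is Σ E_j = 30 + 36 + 49 + 20 + 24 + 14 + 22 + 26 + 44 + 26 + 19 = 310.
Each contributed unit returns 2.310 to the group, so the social optimum is full contribution by everyone: group total = 2.310 × 310 = 716.10.
Efficiency loss = (2.310 − 1) × 310 = 406.10.

406.10 gold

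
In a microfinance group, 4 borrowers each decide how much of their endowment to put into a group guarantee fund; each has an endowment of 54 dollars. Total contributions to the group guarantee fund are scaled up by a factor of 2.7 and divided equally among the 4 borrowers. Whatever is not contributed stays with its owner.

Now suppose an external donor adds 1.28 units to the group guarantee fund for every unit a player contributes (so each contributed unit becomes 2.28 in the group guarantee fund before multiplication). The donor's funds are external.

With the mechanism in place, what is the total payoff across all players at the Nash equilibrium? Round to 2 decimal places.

1329.70 dollars

The effective private return per unit is now 2.7 × 2.28 / 4 = 1.5390 > 1, so every player's dominant strategy flips to full contribution.
At the Nash equilibrium everyone contributes 54. Group total payoff = 2.7 × 2.28 × 216 = 1329.70.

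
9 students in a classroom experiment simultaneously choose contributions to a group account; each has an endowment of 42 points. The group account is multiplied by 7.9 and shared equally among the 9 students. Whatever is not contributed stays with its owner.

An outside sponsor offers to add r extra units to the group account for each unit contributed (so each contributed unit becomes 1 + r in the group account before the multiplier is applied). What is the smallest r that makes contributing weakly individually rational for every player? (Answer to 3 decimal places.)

With matching at rate r, one contributed unit becomes (1 + r) in the group account and returns 7.9 × (1 + r) / 9 to the contributor.
Setting this equal to 1: 1 + r = 9/7.9 = 1.1392.
So the minimum matching rate is r = 1.1392 − 1 = 0.139.

0.139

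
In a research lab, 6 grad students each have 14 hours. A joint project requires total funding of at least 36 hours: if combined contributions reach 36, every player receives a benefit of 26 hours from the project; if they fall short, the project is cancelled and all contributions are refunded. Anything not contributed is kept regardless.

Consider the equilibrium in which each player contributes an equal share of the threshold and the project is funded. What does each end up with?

Equal share of the threshold: 36/6 = 6.
At this profile no one gains by cutting their contribution: any cut drops the total below 36, the project is cancelled, contributions are refunded, and the deviator ends with 14, which is less than 14 − 6 + 26 = 34. Contributing more than 6 just wastes the excess. So contributing exactly 6 is a best response.
Each player's payoff: 14 − 6 + 26 = 34.

34 hours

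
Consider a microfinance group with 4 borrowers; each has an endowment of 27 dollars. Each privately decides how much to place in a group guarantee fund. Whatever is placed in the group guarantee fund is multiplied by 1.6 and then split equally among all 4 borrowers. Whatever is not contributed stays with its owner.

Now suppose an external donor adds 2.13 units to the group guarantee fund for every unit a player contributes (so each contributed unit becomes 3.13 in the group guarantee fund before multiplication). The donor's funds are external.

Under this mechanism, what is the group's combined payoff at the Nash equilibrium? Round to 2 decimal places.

540.86 dollars

Under the mechanism each unit contributed yields 1.6 × 3.13 / 4 = 1.2520 back to its contributor per unit of net cost, which exceeds 1, making full contribution the dominant choice for everyone.
At the Nash equilibrium everyone contributes 27. Group total payoff = 1.6 × 3.13 × 108 = 540.86.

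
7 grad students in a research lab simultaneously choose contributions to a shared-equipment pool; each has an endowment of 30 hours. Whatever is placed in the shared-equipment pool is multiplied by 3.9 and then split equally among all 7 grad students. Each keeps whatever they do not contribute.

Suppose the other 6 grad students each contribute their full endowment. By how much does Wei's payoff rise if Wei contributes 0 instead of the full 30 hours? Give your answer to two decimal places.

13.29 hours

Switching from a contribution of 30 to 0 lets Wei keep an extra 30 hours, but lowers the shared-equipment pool by 30, which costs Wei their own share of that drop: 3.9/7 × 30 = 16.71.
Net gain = 30 − 16.71 = 13.29. The private return per contributed unit (0.5571) is below 1, so free-riding is indeed the best response regardless of what the others do.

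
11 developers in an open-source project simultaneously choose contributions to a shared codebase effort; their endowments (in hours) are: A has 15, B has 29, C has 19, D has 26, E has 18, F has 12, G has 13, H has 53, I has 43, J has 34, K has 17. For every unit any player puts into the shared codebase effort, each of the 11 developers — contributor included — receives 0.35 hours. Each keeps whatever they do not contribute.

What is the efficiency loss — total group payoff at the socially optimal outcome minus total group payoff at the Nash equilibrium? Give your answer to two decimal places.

795.15 hours

The private return per contributed unit is 0.35 < 1 for everyone, so the Nash equilibrium is zero contribution and the group total is Σ E_j = 15 + 29 + 19 + 26 + 18 + 12 + 13 + 53 + 43 + 34 + 17 = 279.
Each contributed unit returns 3.850 to the group, so the social optimum is full contribution by everyone: group total = 3.850 × 279 = 1074.15.
Efficiency loss = (3.850 − 1) × 279 = 795.15.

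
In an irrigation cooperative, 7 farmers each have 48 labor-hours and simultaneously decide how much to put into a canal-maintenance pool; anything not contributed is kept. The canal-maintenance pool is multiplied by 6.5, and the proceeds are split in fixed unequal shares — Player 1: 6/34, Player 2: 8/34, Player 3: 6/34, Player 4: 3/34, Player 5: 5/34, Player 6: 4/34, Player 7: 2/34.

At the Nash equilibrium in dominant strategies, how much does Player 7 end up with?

103.06 labor-hours

A player with share s gets back 6.5·s per unit contributed, so full contribution is dominant for anyone with s > 1/6.5 = 0.1538 and zero contribution is dominant for anyone below.
The shares above 0.1538 belong to Player 1, Player 2 and Player 3, contributing 48 each; the remaining 4 contribute 0. Total contributed: 144.
Player 7 keeps 48 and receives 6.5 × 144 × 2/34 = 55.06 from the canal-maintenance pool, for a payoff of 103.06.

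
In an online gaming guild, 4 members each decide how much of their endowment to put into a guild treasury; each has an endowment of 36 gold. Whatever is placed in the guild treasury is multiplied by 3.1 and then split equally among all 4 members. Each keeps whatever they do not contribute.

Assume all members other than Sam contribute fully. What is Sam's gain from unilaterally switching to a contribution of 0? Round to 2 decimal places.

Switching from a contribution of 36 to 0 lets Sam keep an extra 36 gold, but lowers the guild treasury by 36, which costs Sam their own share of that drop: 3.1/4 × 36 = 27.90.
Net gain = 36 − 27.90 = 8.10. The private return per contributed unit (0.7750) is below 1, so free-riding is indeed the best response regardless of what the others do.

8.10 gold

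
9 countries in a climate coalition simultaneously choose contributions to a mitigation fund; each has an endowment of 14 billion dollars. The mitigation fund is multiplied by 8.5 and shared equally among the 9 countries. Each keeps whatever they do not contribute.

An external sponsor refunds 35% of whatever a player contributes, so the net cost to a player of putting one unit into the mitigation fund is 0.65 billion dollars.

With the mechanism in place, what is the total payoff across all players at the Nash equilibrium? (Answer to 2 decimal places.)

1115.10 billion dollars

The effective private return per unit is now (8.5/9) / 0.65 = 1.4530 > 1, so every player's dominant strategy flips to full contribution.
So the Nash equilibrium is full contribution by all 9; the group earns 9 × (14 × 0.35 + 8.5 × 14) = 1115.10.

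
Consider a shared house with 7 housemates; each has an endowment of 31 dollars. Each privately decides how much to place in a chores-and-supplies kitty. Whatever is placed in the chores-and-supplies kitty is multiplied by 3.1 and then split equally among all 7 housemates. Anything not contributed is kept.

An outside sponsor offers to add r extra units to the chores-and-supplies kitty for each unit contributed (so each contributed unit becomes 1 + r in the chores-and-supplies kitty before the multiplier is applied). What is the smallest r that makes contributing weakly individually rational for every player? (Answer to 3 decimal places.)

With matching at rate r, one contributed unit becomes (1 + r) in the chores-and-supplies kitty and returns 3.1 × (1 + r) / 7 to the contributor.
Setting this equal to 1: 1 + r = 7/3.1 = 2.2581.
So the minimum matching rate is r = 2.2581 − 1 = 1.258.

1.258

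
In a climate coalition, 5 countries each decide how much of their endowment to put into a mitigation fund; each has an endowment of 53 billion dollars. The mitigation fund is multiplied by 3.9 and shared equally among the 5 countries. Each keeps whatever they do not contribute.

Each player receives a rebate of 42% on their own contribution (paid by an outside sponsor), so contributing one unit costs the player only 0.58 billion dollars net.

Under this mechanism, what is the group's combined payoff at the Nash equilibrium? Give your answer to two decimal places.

With the mechanism, a contributed unit returns (3.9/5) / 0.58 = 1.3448 per unit of net cost to the contributor — now above 1 — so contributing fully is weakly dominant for every player.
So the Nash equilibrium is full contribution by all 5; the group earns 5 × (53 × 0.42 + 3.9 × 53) = 1144.80.

1144.80 billion dollars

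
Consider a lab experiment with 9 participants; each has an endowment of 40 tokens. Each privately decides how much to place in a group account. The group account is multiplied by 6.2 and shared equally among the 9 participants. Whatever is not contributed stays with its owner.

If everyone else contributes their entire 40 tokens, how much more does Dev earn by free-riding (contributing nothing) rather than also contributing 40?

12.44 tokens

Switching from a contribution of 40 to 0 lets Dev keep an extra 40 tokens, but lowers the group account by 40, which costs Dev their own share of that drop: 6.2/9 × 40 = 27.56.
Net gain = 40 − 27.56 = 12.44. The private return per contributed unit (0.6889) is below 1, so free-riding is indeed the best response regardless of what the others do.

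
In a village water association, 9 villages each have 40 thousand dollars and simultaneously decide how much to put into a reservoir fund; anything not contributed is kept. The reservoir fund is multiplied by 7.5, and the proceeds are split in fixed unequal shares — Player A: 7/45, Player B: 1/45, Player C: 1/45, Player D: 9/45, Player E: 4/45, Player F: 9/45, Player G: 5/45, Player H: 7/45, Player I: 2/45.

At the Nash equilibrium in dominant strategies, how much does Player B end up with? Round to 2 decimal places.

66.67 thousand dollars

Player j's private return per contributed unit is 7.5 × (j's share). Contributing is weakly dominant for j when that share is at least 1/7.5 = 0.1333, and contributing 0 is dominant otherwise.
Player A, Player D, Player F and Player H are above the threshold, contributing 40 each; the remaining 5 contribute 0. Total contributed: 160.
Player B keeps 40 and receives 7.5 × 160 × 1/45 = 26.67 from the reservoir fund, for a payoff of 66.67.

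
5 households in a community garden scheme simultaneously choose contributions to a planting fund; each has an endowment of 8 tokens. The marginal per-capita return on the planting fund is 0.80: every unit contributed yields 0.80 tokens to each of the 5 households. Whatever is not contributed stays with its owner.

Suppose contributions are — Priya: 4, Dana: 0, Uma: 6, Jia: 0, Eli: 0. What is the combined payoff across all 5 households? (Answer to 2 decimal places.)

70.00 tokens

Total contributed: 4 + 0 + 6 + 0 + 0 = 10; total kept: 5 × 8 − 10 = 30.
The planting fund pays out 0.80 × 5 × 10 = 40.00 in aggregate.
Group total = 30 + 40.00 = 70.00.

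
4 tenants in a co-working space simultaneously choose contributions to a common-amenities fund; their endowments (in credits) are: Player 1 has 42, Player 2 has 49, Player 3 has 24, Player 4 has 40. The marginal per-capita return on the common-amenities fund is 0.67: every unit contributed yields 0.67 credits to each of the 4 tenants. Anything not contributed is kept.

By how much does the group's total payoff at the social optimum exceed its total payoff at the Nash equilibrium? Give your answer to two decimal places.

The private return per contributed unit is 0.67 < 1 for everyone, so the Nash equilibrium is zero contribution and the group total is Σ E_j = 42 + 49 + 24 + 40 = 155.
Each contributed unit returns 2.680 to the group, so the social optimum is full contribution by everyone: group total = 2.680 × 155 = 415.40.
Efficiency loss = (2.680 − 1) × 155 = 260.40.

260.40 credits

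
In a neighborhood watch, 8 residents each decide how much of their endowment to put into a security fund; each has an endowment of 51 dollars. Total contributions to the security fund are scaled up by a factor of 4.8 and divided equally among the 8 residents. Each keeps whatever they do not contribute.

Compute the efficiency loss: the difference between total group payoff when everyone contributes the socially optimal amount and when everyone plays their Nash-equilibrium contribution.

1550.40 dollars

Each contributed unit returns 4.8/8 = 0.6000 to its contributor — below 1 — so contributing 0 is dominant for every player. At the Nash equilibrium everyone keeps their 51, and the group total is 8 × 51 = 408.
Each contributed unit returns 4.800 to the group as a whole (0.6000 to each of 8 players), which exceeds 1, so the social optimum is full contribution: group total = 4.800 × 408 = 1958.40.
Efficiency loss = 1958.40 − 408 = 1550.40.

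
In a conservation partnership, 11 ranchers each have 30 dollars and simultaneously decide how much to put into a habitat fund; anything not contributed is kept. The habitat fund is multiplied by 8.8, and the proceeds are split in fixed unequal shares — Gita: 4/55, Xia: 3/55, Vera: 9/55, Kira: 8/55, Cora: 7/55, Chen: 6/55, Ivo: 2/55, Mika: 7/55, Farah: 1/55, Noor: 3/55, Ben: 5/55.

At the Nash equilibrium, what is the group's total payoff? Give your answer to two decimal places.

1266.00 dollars

Player j's private return per contributed unit is 8.8 × (j's share). Contributing is weakly dominant for j when that share is at least 1/8.8 = 0.1136, and contributing 0 is dominant otherwise.
The shares above 0.1136 belong to Vera, Kira, Cora and Mika, contributing 30 each; the remaining 7 contribute 0. Total contributed: 120.
The habitat fund pays out 8.8 × 120 = 1056.00 in total (split across the unequal shares, but the aggregate is all that matters for the group sum).
The 7 free-riders keep 30 each, adding 210. Group total = 210 + 1056.00 = 1266.00.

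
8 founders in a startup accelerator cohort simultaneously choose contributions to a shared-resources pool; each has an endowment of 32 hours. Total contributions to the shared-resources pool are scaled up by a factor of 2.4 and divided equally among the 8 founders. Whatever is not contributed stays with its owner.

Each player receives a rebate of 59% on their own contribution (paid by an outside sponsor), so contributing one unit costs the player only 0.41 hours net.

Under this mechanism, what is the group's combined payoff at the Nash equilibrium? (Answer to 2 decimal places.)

256.00 hours

With the mechanism, a contributed unit returns (2.4/8) / 0.41 = 0.7317 per unit of net cost — still below 1 — so contributing 0 remains dominant for every player.
At the Nash equilibrium no one contributes; group total payoff = 8 × 32 = 256.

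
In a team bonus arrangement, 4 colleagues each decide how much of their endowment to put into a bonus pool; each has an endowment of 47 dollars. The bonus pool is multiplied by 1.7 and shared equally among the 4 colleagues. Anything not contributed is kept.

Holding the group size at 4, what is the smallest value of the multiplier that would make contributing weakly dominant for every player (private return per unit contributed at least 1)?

A contributed unit returns (multiplier)/4 to its contributor.
This reaches 1 exactly when the multiplier is 4.

4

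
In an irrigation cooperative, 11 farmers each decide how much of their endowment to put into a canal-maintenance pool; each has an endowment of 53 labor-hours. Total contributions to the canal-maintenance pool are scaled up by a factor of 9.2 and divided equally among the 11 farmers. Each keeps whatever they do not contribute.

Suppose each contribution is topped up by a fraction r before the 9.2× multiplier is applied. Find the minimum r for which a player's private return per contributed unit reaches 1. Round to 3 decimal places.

With matching at rate r, one contributed unit becomes (1 + r) in the canal-maintenance pool and returns 9.2 × (1 + r) / 11 to the contributor.
Setting this equal to 1: 1 + r = 11/9.2 = 1.1957.
So the minimum matching rate is r = 1.1957 − 1 = 0.196.

0.196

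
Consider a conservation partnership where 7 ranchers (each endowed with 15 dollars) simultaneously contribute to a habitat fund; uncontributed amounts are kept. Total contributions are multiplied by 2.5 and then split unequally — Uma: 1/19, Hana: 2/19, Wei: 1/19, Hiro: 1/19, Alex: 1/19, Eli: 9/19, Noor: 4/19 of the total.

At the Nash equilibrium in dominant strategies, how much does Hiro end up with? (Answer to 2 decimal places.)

16.97 dollars

Player j's private return per contributed unit is 2.5 × (j's share). Contributing is weakly dominant for j when that share is at least 1/2.5 = 0.4000, and contributing 0 is dominant otherwise.
Eli alone (share 9/19) is above the threshold, contributing 15; the remaining 6 contribute 0. Total contributed: 15.
Hiro keeps 15 and receives 2.5 × 15 × 1/19 = 1.97 from the habitat fund, for a payoff of 16.97.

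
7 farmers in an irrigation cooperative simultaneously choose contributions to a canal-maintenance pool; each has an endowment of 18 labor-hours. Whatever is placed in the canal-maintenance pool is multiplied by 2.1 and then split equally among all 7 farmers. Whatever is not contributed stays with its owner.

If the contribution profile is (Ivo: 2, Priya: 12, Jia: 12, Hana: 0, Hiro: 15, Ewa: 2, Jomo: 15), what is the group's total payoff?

Total contributed: 2 + 12 + 12 + 0 + 15 + 2 + 15 = 58; total kept: 7 × 18 − 58 = 68.
The canal-maintenance pool pays out 2.1 × 58 = 121.80 in aggregate.
Group total = 68 + 121.80 = 189.80.

189.80 labor-hours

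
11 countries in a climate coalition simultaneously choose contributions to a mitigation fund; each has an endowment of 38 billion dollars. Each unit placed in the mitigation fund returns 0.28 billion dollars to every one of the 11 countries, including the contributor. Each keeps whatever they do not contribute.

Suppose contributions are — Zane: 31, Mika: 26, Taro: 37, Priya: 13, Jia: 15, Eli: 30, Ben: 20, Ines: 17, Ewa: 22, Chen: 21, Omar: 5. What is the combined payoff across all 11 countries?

Total contributed: 31 + 26 + 37 + 13 + 15 + 30 + 20 + 17 + 22 + 21 + 5 = 237; total kept: 11 × 38 − 237 = 181.
The mitigation fund pays out 0.28 × 11 × 237 = 729.96 in aggregate.
Group total = 181 + 729.96 = 910.96.

910.96 billion dollars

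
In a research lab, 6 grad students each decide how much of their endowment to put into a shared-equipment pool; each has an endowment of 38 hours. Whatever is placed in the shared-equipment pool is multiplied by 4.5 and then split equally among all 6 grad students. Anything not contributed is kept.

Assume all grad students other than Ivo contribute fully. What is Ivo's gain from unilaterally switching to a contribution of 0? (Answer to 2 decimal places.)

9.50 hours

Switching from a contribution of 38 to 0 lets Ivo keep an extra 38 hours, but lowers the shared-equipment pool by 38, which costs Ivo their own share of that drop: 4.5/6 × 38 = 28.50.
Net gain = 38 − 28.50 = 9.50. The private return per contributed unit (0.7500) is below 1, so free-riding is indeed the best response regardless of what the others do.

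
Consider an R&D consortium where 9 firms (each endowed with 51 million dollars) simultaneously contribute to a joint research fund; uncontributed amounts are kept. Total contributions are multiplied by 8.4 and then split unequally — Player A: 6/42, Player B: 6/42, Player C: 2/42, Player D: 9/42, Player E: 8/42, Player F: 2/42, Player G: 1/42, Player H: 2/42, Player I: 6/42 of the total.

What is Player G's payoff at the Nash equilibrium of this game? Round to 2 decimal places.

102.00 million dollars

For player j, contributing a unit is worthwhile iff 8.4 × (j's share) ≥ 1, i.e. iff j's share is at least 0.1190.
Player A, Player B, Player D, Player E and Player I clear that bar, contributing 51 each; the remaining 4 contribute 0. Total contributed: 255.
Player G keeps 51 and receives 8.4 × 255 × 1/42 = 51.00 from the joint research fund, for a payoff of 102.00.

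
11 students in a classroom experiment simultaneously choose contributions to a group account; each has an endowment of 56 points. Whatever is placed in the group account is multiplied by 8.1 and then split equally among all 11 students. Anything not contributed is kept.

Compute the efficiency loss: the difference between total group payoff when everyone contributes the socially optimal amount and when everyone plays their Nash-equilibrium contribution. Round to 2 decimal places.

Each contributed unit returns 8.1/11 = 0.7364 to its contributor — below 1 — so contributing 0 is dominant for every player. At the Nash equilibrium everyone keeps their 56, and the group total is 11 × 56 = 616.
Each contributed unit returns 8.100 to the group as a whole (0.7364 to each of 11 players), which exceeds 1, so the social optimum is full contribution: group total = 8.100 × 616 = 4989.60.
Efficiency loss = 4989.60 − 616 = 4373.60.

4373.60 points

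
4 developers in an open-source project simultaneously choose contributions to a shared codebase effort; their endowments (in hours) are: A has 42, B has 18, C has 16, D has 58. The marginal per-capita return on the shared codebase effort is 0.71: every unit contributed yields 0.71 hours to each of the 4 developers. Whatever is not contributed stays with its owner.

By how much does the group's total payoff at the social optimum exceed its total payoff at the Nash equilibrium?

246.56 hours

The private return per contributed unit is 0.71 < 1 for everyone, so the Nash equilibrium is zero contribution and the group total is Σ E_j = 42 + 18 + 16 + 58 = 134.
Each contributed unit returns 2.840 to the group, so the social optimum is full contribution by everyone: group total = 2.840 × 134 = 380.56.
Efficiency loss = (2.840 − 1) × 134 = 246.56.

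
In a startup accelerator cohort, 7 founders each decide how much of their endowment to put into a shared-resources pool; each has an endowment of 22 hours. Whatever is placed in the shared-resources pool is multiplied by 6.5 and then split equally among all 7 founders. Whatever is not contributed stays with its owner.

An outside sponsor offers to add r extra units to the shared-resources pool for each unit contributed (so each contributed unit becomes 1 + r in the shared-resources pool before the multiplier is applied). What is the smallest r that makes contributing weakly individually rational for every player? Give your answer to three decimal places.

0.077

With matching at rate r, one contributed unit becomes (1 + r) in the shared-resources pool and returns 6.5 × (1 + r) / 7 to the contributor.
Setting this equal to 1: 1 + r = 7/6.5 = 1.0769.
So the minimum matching rate is r = 1.0769 − 1 = 0.077.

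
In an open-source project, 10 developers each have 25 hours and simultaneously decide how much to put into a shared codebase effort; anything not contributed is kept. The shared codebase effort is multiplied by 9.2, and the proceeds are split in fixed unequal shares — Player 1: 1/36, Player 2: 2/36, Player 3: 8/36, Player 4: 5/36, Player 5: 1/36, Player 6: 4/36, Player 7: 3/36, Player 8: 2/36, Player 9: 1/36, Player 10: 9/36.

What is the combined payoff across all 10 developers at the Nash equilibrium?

1070.00 hours

A player with share s gets back 9.2·s per unit contributed, so full contribution is dominant for anyone with s > 1/9.2 = 0.1087 and zero contribution is dominant for anyone below.
Player 3, Player 4, Player 6 and Player 10 are above the threshold, contributing 25 each; the remaining 6 contribute 0. Total contributed: 100.
The shared codebase effort pays out 9.2 × 100 = 920.00 in total (split across the unequal shares, but the aggregate is all that matters for the group sum).
The 6 free-riders keep 25 each, adding 150. Group total = 150 + 920.00 = 1070.00.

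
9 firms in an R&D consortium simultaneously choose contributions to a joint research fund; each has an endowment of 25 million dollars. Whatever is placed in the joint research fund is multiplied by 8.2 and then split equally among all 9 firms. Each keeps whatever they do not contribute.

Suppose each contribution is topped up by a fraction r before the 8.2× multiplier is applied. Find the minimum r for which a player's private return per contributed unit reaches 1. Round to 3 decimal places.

With matching at rate r, one contributed unit becomes (1 + r) in the joint research fund and returns 8.2 × (1 + r) / 9 to the contributor.
Setting this equal to 1: 1 + r = 9/8.2 = 1.0976.
So the minimum matching rate is r = 1.0976 − 1 = 0.098.

0.098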